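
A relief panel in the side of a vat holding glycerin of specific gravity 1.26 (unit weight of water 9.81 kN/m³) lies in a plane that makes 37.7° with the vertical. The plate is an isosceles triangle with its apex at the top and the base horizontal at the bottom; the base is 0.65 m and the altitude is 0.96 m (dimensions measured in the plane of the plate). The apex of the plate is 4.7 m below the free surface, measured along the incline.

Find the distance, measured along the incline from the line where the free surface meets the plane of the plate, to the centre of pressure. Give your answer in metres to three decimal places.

γ = 1.26 × 9.81 = 12.3606 kN/m³.
The plate makes 37.7° with the vertical, i.e. θ = 90° − 37.7° = 52.3° to the horizontal. Measuring y along the incline from the free-surface line, vertical depth h = y·sinθ with sinθ = 0.791224.
With the apex up, the centroid sits 2h/3 = 2 × 0.96/3 = 0.64 m below the apex, so y_c = 4.7 + 0.64 = 5.34 m and h_c = 5.34 × 0.791224 = 4.22514 m.
A = ½ × 0.65 × 0.96 = 0.312 m².
Resultant F = γ·h_c·A = 12.3606 × 4.22514 × 0.312 = 16.2943 kN.
I_c = b·h³/36 = 0.65 × 0.96³/36 = 0.0159744 m⁴.
Centre of pressure: y_p = y_c + I_c/(y_c·A) = 5.34 + 0.0159744/(5.34 × 0.312) = 5.34 + 0.00958801 = 5.34959 m along the plane.

y_p = 5.350 m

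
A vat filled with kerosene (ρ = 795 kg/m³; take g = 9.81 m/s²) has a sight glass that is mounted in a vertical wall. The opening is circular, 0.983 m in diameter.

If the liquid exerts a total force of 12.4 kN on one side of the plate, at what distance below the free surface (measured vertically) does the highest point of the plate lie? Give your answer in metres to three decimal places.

d_top ≈ 1.604 m

γ = ρg = 795 × 9.81 / 1000 = 7.79895 kN/m³.
A = π(0.4915)² = 0.758922 m².
From F = γ·h_c·A, the centroid depth is h_c = 12.4/(7.79895 × 0.758922) = 2.09502 m.
The centroid is at the centre, 0.4915 m below the top of the plate, so the highest point sits at h_top = 2.09502 − 0.4915 = 1.60352 m below the surface.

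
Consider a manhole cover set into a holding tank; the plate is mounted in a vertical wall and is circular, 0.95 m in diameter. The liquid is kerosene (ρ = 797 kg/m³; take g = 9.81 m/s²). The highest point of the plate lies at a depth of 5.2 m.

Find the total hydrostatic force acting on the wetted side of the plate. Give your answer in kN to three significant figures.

F ≈ 31.5 kN

γ = ρg = 797 × 9.81 / 1000 = 7.81857 kN/m³.
The centroid is at the centre, 0.475 m below the top of the plate, so the centroid depth is h_c = 5.2 + 0.475 = 5.675 m.
A = π(0.475)² = 0.708822 m².
Resultant F = γ·h_c·A = 7.81857 × 5.675 × 0.708822 = 31.4507 kN.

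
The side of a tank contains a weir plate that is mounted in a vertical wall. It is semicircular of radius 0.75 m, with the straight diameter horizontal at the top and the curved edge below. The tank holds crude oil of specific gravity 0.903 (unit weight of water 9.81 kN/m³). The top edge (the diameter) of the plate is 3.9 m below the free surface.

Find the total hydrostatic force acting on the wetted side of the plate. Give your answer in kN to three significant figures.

F ≈ 33.0 kN

γ = 0.903 × 9.81 = 8.85843 kN/m³.
The centroid of a semicircle lies 4r/(3π) = 0.31831 m from the diameter, here below the top edge, so the centroid depth is h_c = 3.9 + 0.31831 = 4.21831 m.
A = πr²/2 = π × 0.75²/2 = 0.883573 m².
Resultant F = γ·h_c·A = 8.85843 × 4.21831 × 0.883573 = 33.017 kN.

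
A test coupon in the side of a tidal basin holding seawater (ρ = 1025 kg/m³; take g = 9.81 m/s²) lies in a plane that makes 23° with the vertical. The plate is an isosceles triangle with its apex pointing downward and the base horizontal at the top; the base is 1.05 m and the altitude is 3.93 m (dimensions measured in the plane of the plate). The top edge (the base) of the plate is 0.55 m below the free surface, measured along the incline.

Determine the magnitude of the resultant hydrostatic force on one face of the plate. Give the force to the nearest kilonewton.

F ≈ 36 kN

γ = ρg = 1025 × 9.81 / 1000 = 10.05525 kN/m³.
The plate makes 23° with the vertical, i.e. θ = 90° − 23° = 67° to the horizontal. Measuring y along the incline from the free-surface line, vertical depth h = y·sinθ with sinθ = 0.920505.
With the apex down, the centroid sits h/3 = 3.93/3 = 1.31 m below the base (the top edge), so y_c = 0.55 + 1.31 = 1.86 m and h_c = 1.86 × 0.920505 = 1.71214 m.
A = ½ × 1.05 × 3.93 = 2.06325 m².
Resultant F = γ·h_c·A = 10.05525 × 1.71214 × 2.06325 = 35.5209 kN.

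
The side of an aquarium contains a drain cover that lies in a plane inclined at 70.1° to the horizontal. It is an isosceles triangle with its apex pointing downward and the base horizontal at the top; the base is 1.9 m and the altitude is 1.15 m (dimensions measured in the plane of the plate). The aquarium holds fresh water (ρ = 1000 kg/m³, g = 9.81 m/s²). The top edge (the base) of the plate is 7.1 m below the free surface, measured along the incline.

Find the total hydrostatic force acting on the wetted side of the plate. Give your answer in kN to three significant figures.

F ≈ 75.4 kN

γ = ρg = 1000 × 9.81 = 9810 N/m³ = 9.81 kN/m³.
Let θ = 70.1° be the plate's angle to the horizontal; measure y along the incline from where the plane meets the free surface. Vertical depth h = y·sinθ with sinθ = 0.940288.
With the apex down, the centroid sits h/3 = 1.15/3 = 0.383333 m below the base (the top edge), so y_c = 7.1 + 0.383333 = 7.48333 m and h_c = 7.48333 × 0.940288 = 7.03649 m.
A = ½ × 1.9 × 1.15 = 1.0925 m².
Resultant F = γ·h_c·A = 9.81 × 7.03649 × 1.0925 = 75.4131 kN.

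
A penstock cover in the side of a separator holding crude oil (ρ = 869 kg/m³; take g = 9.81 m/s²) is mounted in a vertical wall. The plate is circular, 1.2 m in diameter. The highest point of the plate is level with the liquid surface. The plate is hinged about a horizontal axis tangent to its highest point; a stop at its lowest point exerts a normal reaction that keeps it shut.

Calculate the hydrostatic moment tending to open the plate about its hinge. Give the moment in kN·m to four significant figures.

γ = ρg = 869 × 9.81 / 1000 = 8.52489 kN/m³.
The centroid is at the centre, 0.6 m below the top of the plate, so the centroid depth is h_c = 0.6 m.
A = π(0.6)² = 1.13097 m².
Resultant F = γ·h_c·A = 8.52489 × 0.6 × 1.13097 = 5.78484 kN.
I_c = πr⁴/4 = π × 0.6⁴/4 = 0.101788 m⁴.
Centre of pressure: y_p = y_c + I_c/(y_c·A) = 0.6 + 0.101788/(0.6 × 1.13097) = 0.6 + 0.150001 = 0.750001 m along the plane.
The resultant acts 0.6 + 0.150001 = 0.750001 m (along the plate) below the hinge at the top edge, so the moment about the hinge is M = F × 0.750001 = 5.78484 × 0.750001 = 4.33864 kN·m.

M ≈ 4.339 kN·m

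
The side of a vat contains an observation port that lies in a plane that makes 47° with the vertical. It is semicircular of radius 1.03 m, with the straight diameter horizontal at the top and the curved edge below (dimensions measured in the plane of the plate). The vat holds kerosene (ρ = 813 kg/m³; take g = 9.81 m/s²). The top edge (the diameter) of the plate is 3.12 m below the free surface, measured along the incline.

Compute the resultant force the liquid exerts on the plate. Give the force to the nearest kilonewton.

γ = ρg = 813 × 9.81 / 1000 = 7.97553 kN/m³.
The plate makes 47° with the vertical, i.e. θ = 90° − 47° = 43° to the horizontal. Measuring y along the incline from the free-surface line, vertical depth h = y·sinθ with sinθ = 0.681998.
The centroid of a semicircle lies 4r/(3π) = 0.437146 m from the diameter, here below the top edge, so y_c = 3.12 + 0.437146 = 3.55715 m and h_c = 3.55715 × 0.681998 = 2.42597 m.
A = πr²/2 = π × 1.03²/2 = 1.66646 m².
Resultant F = γ·h_c·A = 7.97553 × 2.42597 × 1.66646 = 32.2433 kN.

F ≈ 32 kN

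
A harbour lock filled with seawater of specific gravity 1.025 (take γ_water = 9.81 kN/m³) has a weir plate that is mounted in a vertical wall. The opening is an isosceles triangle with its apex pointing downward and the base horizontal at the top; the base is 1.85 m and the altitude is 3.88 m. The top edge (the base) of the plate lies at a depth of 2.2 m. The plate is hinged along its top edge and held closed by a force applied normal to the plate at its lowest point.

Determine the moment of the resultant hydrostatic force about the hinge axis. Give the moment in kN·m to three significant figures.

γ = 1.025 × 9.81 = 10.05525 kN/m³.
With the apex down, the centroid sits h/3 = 3.88/3 = 1.29333 m below the base (the top edge), so the centroid depth is h_c = 2.2 + 1.29333 = 3.49333 m.
A = ½ × 1.85 × 3.88 = 3.589 m².
Resultant F = γ·h_c·A = 10.05525 × 3.49333 × 3.589 = 126.068 kN.
I_c = b·h³/36 = 1.85 × 3.88³/36 = 3.00168 m⁴.
Centre of pressure: y_p = y_c + I_c/(y_c·A) = 3.49333 + 3.00168/(3.49333 × 3.589) = 3.49333 + 0.239415 = 3.73274 m along the plane.
The resultant acts 1.29333 + 0.239415 = 1.53275 m (along the plate) below the hinge at the top edge, so the moment about the hinge is M = F × 1.53275 = 126.068 × 1.53275 = 193.231 kN·m.

M ≈ 193 kN·m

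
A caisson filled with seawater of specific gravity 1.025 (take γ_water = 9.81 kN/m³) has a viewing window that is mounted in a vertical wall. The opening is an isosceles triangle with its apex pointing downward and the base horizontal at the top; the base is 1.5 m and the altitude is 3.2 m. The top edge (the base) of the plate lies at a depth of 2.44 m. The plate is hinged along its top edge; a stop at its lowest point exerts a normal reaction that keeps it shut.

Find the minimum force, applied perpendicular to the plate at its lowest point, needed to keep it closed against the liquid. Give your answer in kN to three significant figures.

γ = 1.025 × 9.81 = 10.05525 kN/m³.
With the apex down, the centroid sits h/3 = 3.2/3 = 1.06667 m below the base (the top edge), so the centroid depth is h_c = 2.44 + 1.06667 = 3.50667 m.
A = ½ × 1.5 × 3.2 = 2.4 m².
Resultant F = γ·h_c·A = 10.05525 × 3.50667 × 2.4 = 84.6251 kN.
I_c = b·h³/36 = 1.5 × 3.2³/36 = 1.36533 m⁴.
Centre of pressure: y_p = y_c + I_c/(y_c·A) = 3.50667 + 1.36533/(3.50667 × 2.4) = 3.50667 + 0.16223 = 3.6689 m along the plane.
The resultant acts 1.06667 + 0.16223 = 1.2289 m (along the plate) below the hinge at the top edge, so the moment about the hinge is M = F × 1.2289 = 84.6251 × 1.2289 = 103.996 kN·m.
A normal force at the bottom, 3.2 m from the hinge, must supply this moment: P = 103.996/3.2 = 32.4987 kN.

P ≈ 32.5 kN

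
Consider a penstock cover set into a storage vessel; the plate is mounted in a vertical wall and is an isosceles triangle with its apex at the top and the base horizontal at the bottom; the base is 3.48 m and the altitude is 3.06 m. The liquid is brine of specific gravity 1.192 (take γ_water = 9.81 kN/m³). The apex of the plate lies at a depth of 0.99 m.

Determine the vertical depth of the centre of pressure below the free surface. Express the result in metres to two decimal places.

γ = 1.192 × 9.81 = 11.69352 kN/m³.
With the apex up, the centroid sits 2h/3 = 2 × 3.06/3 = 2.04 m below the apex, so the centroid depth is h_c = 0.99 + 2.04 = 3.03 m.
A = ½ × 3.48 × 3.06 = 5.3244 m².
Resultant F = γ·h_c·A = 11.69352 × 3.03 × 5.3244 = 188.651 kN.
I_c = b·h³/36 = 3.48 × 3.06³/36 = 2.76975 m⁴.
Centre of pressure: y_p = y_c + I_c/(y_c·A) = 3.03 + 2.76975/(3.03 × 5.3244) = 3.03 + 0.171683 = 3.20168 m along the plane.

h_p = 3.20 m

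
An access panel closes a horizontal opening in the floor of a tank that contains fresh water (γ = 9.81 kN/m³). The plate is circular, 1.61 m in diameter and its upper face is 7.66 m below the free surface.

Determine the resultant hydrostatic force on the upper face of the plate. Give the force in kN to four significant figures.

γ = 9.81 kN/m³.
The plate is horizontal, so pressure is uniform at p = γ·h = 9.81 × 7.66 = 75.1446 kN/m².
A = π(0.805)² = 2.03583 m².
F = p·A = 75.1446 × 2.03583 = 152.982 kN.

F ≈ 153.0 kN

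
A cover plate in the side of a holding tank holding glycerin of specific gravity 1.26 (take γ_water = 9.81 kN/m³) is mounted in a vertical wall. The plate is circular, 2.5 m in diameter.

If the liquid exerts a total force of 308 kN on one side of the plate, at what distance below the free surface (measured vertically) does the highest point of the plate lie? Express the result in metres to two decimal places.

γ = 1.26 × 9.81 = 12.3606 kN/m³.
A = π(1.25)² = 4.90874 m².
From F = γ·h_c·A, the centroid depth is h_c = 308/(12.3606 × 4.90874) = 5.07623 m.
The centroid is at the centre, 1.25 m below the top of the plate, so the highest point sits at h_top = 5.07623 − 1.25 = 3.82623 m below the surface.

d_top ≈ 3.83 m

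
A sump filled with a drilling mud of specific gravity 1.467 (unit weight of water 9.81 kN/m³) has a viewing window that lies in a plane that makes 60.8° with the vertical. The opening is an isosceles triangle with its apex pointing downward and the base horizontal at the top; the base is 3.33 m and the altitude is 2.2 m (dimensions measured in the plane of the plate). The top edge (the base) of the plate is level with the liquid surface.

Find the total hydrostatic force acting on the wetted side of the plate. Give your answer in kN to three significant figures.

F ≈ 18.9 kN

γ = 1.467 × 9.81 = 14.39127 kN/m³.
The plate makes 60.8° with the vertical, i.e. θ = 90° − 60.8° = 29.2° to the horizontal. Measuring y along the incline from the free-surface line, vertical depth h = y·sinθ with sinθ = 0.487860.
With the apex down, the centroid sits h/3 = 2.2/3 = 0.733333 m below the base (the top edge), so y_c = 0.733333 m and h_c = 0.733333 × 0.487860 = 0.357764 m.
A = ½ × 3.33 × 2.2 = 3.663 m².
Resultant F = γ·h_c·A = 14.39127 × 0.357764 × 3.663 = 18.8596 kN.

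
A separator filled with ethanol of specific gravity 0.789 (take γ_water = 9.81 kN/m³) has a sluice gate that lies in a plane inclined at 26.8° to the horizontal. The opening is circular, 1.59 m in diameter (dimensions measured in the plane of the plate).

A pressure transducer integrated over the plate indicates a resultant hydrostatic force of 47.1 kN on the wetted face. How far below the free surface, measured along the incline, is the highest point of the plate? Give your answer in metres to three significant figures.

y_top ≈ 6.00 m

γ = 0.789 × 9.81 = 7.74009 kN/m³.
A = π(0.795)² = 1.98557 m².
From F = γ·h_c·A, the centroid depth is h_c = 47.1/(7.74009 × 1.98557) = 3.06471 m.
Let θ = 26.8° be the plate's angle to the horizontal; measure y along the incline from where the plane meets the free surface. Vertical depth h = y·sinθ with sinθ = 0.450878.
Along the incline, y_c = h_c/sinθ = 3.06471/0.450878 = 6.7972 m.
The centroid is at the centre, 0.795 m below the top of the plate, so the highest point sits at y_top = 6.7972 − 0.795 = 6.0022 m along the incline.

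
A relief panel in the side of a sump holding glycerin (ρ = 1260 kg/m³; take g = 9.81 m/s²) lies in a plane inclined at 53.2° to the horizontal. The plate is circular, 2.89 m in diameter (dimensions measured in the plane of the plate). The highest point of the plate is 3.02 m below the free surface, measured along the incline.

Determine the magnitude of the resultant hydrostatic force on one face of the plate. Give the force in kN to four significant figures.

F ≈ 289.9 kN

γ = ρg = 1260 × 9.81 / 1000 = 12.3606 kN/m³.
Let θ = 53.2° be the plate's angle to the horizontal; measure y along the incline from where the plane meets the free surface. Vertical depth h = y·sinθ with sinθ = 0.800731.
The centroid is at the centre, 1.445 m below the top of the plate, so y_c = 3.02 + 1.445 = 4.465 m and h_c = 4.465 × 0.800731 = 3.57526 m.
A = π(1.445)² = 6.55972 m².
Resultant F = γ·h_c·A = 12.3606 × 3.57526 × 6.55972 = 289.889 kN.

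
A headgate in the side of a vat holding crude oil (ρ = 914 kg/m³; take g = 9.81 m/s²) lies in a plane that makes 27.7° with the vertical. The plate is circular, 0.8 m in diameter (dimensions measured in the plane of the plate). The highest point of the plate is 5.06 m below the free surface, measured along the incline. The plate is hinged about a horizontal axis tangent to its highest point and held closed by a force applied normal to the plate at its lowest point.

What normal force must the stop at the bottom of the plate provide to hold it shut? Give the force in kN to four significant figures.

γ = ρg = 914 × 9.81 / 1000 = 8.96634 kN/m³.
The plate makes 27.7° with the vertical, i.e. θ = 90° − 27.7° = 62.3° to the horizontal. Measuring y along the incline from the free-surface line, vertical depth h = y·sinθ with sinθ = 0.885394.
The centroid is at the centre, 0.4 m below the top of the plate, so y_c = 5.06 + 0.4 = 5.46 m and h_c = 5.46 × 0.885394 = 4.83425 m.
A = π(0.4)² = 0.502655 m².
Resultant F = γ·h_c·A = 8.96634 × 4.83425 × 0.502655 = 21.7878 kN.
I_c = πr⁴/4 = π × 0.4⁴/4 = 0.0201062 m⁴.
Centre of pressure: y_p = y_c + I_c/(y_c·A) = 5.46 + 0.0201062/(5.46 × 0.502655) = 5.46 + 0.00732601 = 5.46733 m along the plane.
The resultant acts 0.4 + 0.00732601 = 0.407326 m (along the plate) below the hinge at the top edge, so the moment about the hinge is M = F × 0.407326 = 21.7878 × 0.407326 = 8.87474 kN·m.
A normal force at the bottom, 0.8 m from the hinge, must supply this moment: P = 8.87474/0.8 = 11.0934 kN.

P ≈ 11.09 kN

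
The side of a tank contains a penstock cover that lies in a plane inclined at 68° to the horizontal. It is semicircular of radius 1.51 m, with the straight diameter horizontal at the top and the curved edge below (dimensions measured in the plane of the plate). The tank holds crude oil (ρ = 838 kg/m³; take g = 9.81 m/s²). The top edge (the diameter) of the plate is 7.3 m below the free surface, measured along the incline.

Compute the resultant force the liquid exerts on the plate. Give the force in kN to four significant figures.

F ≈ 216.8 kN

γ = ρg = 838 × 9.81 / 1000 = 8.22078 kN/m³.
Let θ = 68° be the plate's angle to the horizontal; measure y along the incline from where the plane meets the free surface. Vertical depth h = y·sinθ with sinθ = 0.927184.
The centroid of a semicircle lies 4r/(3π) = 0.640864 m from the diameter, here below the top edge, so y_c = 7.3 + 0.640864 = 7.94086 m and h_c = 7.94086 × 0.927184 = 7.36264 m.
A = πr²/2 = π × 1.51²/2 = 3.58157 m².
Resultant F = γ·h_c·A = 8.22078 × 7.36264 × 3.58157 = 216.78 kN.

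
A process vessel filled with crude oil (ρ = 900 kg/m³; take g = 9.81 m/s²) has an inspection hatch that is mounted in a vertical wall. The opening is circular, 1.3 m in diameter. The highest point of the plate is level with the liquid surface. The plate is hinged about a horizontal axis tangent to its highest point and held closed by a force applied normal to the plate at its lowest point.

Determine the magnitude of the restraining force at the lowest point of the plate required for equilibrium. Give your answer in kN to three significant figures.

P ≈ 4.76 kN

γ = ρg = 900 × 9.81 / 1000 = 8.829 kN/m³.
The centroid is at the centre, 0.65 m below the top of the plate, so the centroid depth is h_c = 0.65 m.
A = π(0.65)² = 1.32732 m².
Resultant F = γ·h_c·A = 8.829 × 0.65 × 1.32732 = 7.61729 kN.
I_c = πr⁴/4 = π × 0.65⁴/4 = 0.140198 m⁴.
Centre of pressure: y_p = y_c + I_c/(y_c·A) = 0.65 + 0.140198/(0.65 × 1.32732) = 0.65 + 0.1625 = 0.8125 m along the plane.
The resultant acts 0.65 + 0.1625 = 0.8125 m (along the plate) below the hinge at the top edge, so the moment about the hinge is M = F × 0.8125 = 7.61729 × 0.8125 = 6.18905 kN·m.
A normal force at the bottom, 1.3 m from the hinge, must supply this moment: P = 6.18905/1.3 = 4.76081 kN.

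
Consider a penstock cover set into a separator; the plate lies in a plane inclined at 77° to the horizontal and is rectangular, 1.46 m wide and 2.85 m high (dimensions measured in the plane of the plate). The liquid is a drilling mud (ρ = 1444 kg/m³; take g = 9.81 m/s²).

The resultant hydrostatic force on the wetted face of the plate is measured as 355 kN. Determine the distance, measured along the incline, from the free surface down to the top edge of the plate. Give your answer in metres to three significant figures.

y_top ≈ 4.76 m

γ = ρg = 1444 × 9.81 / 1000 = 14.16564 kN/m³.
A = 1.46 × 2.85 = 4.161 m².
From F = γ·h_c·A, the centroid depth is h_c = 355/(14.16564 × 4.161) = 6.02274 m.
Let θ = 77° be the plate's angle to the horizontal; measure y along the incline from where the plane meets the free surface. Vertical depth h = y·sinθ with sinθ = 0.974370.
Along the incline, y_c = h_c/sinθ = 6.02274/0.974370 = 6.18116 m.
The centroid lies 2.85/2 = 1.425 m below the top edge, so the top edge sits at y_top = 6.18116 − 1.425 = 4.75616 m along the incline.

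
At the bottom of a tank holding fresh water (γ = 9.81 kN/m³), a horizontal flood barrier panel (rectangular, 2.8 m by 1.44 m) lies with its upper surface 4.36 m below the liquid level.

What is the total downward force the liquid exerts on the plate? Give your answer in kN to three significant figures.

F ≈ 172 kN

γ = 9.81 kN/m³.
The plate is horizontal, so pressure is uniform at p = γ·h = 9.81 × 4.36 = 42.7716 kN/m².
A = 2.8 × 1.44 = 4.032 m².
F = p·A = 42.7716 × 4.032 = 172.455 kN.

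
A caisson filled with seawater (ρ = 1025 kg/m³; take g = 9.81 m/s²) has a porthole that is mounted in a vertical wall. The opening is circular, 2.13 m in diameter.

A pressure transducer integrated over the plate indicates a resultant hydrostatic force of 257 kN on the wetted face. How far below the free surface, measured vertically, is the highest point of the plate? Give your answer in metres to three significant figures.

γ = ρg = 1025 × 9.81 / 1000 = 10.05525 kN/m³.
A = π(1.065)² = 3.56327 m².
From F = γ·h_c·A, the centroid depth is h_c = 257/(10.05525 × 3.56327) = 7.17285 m.
The centroid is at the centre, 1.065 m below the top of the plate, so the highest point sits at h_top = 7.17285 − 1.065 = 6.10785 m below the surface.

d_top ≈ 6.11 m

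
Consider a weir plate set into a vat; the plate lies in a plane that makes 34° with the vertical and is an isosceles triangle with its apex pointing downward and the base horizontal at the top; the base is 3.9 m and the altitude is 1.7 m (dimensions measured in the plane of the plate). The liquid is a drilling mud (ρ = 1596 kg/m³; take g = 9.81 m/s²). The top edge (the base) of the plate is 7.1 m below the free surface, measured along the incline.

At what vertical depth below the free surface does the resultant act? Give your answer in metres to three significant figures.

h_p = 6.37 m

γ = ρg = 1596 × 9.81 / 1000 = 15.65676 kN/m³.
The plate makes 34° with the vertical, i.e. θ = 90° − 34° = 56° to the horizontal. Measuring y along the incline from the free-surface line, vertical depth h = y·sinθ with sinθ = 0.829038.
With the apex down, the centroid sits h/3 = 1.7/3 = 0.566667 m below the base (the top edge), so y_c = 7.1 + 0.566667 = 7.66667 m and h_c = 7.66667 × 0.829038 = 6.35596 m.
A = ½ × 3.9 × 1.7 = 3.315 m².
Resultant F = γ·h_c·A = 15.65676 × 6.35596 × 3.315 = 329.888 kN.
I_c = b·h³/36 = 3.9 × 1.7³/36 = 0.532242 m⁴.
Centre of pressure: y_p = y_c + I_c/(y_c·A) = 7.66667 + 0.532242/(7.66667 × 3.315) = 7.66667 + 0.020942 = 7.68761 m along the plane.
Vertically, h_p = y_p·sinθ = 7.68761 × 0.829038 = 6.37332 m.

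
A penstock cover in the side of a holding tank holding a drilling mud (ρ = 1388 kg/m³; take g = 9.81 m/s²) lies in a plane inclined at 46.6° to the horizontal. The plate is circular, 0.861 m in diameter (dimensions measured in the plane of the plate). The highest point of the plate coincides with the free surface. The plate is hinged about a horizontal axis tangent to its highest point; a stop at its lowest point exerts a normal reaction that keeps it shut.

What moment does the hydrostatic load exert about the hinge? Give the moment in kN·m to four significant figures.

M ≈ 1.334 kN·m

γ = ρg = 1388 × 9.81 / 1000 = 13.61628 kN/m³.
Let θ = 46.6° be the plate's angle to the horizontal; measure y along the incline from where the plane meets the free surface. Vertical depth h = y·sinθ with sinθ = 0.726575.
The centroid is at the centre, 0.4305 m below the top of the plate, so y_c = 0.4305 m and h_c = 0.4305 × 0.726575 = 0.312791 m.
A = π(0.4305)² = 0.582232 m².
Resultant F = γ·h_c·A = 13.61628 × 0.312791 × 0.582232 = 2.47976 kN.
I_c = πr⁴/4 = π × 0.4305⁴/4 = 0.0269763 m⁴.
Centre of pressure: y_p = y_c + I_c/(y_c·A) = 0.4305 + 0.0269763/(0.4305 × 0.582232) = 0.4305 + 0.107625 = 0.538125 m along the plane.
The resultant acts 0.4305 + 0.107625 = 0.538125 m (along the plate) below the hinge at the top edge, so the moment about the hinge is M = F × 0.538125 = 2.47976 × 0.538125 = 1.33442 kN·m.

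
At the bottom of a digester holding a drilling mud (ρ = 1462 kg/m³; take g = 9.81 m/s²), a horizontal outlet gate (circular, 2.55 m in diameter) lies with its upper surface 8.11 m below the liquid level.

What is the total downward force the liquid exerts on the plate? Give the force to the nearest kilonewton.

γ = ρg = 1462 × 9.81 / 1000 = 14.34222 kN/m³.
The plate is horizontal, so pressure is uniform at p = γ·h = 14.34222 × 8.11 = 116.315 kN/m².
A = π(1.275)² = 5.10705 m².
F = p·A = 116.315 × 5.10705 = 594.027 kN.

F ≈ 594 kN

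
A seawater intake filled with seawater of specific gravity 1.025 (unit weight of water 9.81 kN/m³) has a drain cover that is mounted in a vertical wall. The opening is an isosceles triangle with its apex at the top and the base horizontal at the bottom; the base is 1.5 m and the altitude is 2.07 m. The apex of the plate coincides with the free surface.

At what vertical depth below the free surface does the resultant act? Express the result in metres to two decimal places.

h_p = 1.55 m

γ = 1.025 × 9.81 = 10.05525 kN/m³.
With the apex up, the centroid sits 2h/3 = 2 × 2.07/3 = 1.38 m below the apex, so the centroid depth is h_c = 1.38 m.
A = ½ × 1.5 × 2.07 = 1.5525 m².
Resultant F = γ·h_c·A = 10.05525 × 1.38 × 1.5525 = 21.5429 kN.
I_c = b·h³/36 = 1.5 × 2.07³/36 = 0.369573 m⁴.
Centre of pressure: y_p = y_c + I_c/(y_c·A) = 1.38 + 0.369573/(1.38 × 1.5525) = 1.38 + 0.1725 = 1.5525 m along the plane.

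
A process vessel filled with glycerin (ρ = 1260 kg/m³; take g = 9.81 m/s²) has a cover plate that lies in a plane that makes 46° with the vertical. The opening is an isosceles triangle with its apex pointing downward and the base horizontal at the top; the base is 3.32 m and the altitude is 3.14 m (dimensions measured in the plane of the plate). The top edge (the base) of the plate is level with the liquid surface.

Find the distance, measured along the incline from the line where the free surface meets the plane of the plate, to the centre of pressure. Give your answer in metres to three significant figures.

y_p = 1.57 m

γ = ρg = 1260 × 9.81 / 1000 = 12.3606 kN/m³.
The plate makes 46° with the vertical, i.e. θ = 90° − 46° = 44° to the horizontal. Measuring y along the incline from the free-surface line, vertical depth h = y·sinθ with sinθ = 0.694658.
With the apex down, the centroid sits h/3 = 3.14/3 = 1.04667 m below the base (the top edge), so y_c = 1.04667 m and h_c = 1.04667 × 0.694658 = 0.727078 m.
A = ½ × 3.32 × 3.14 = 5.2124 m².
Resultant F = γ·h_c·A = 12.3606 × 0.727078 × 5.2124 = 46.8445 kN.
I_c = b·h³/36 = 3.32 × 3.14³/36 = 2.85512 m⁴.
Centre of pressure: y_p = y_c + I_c/(y_c·A) = 1.04667 + 2.85512/(1.04667 × 5.2124) = 1.04667 + 0.523331 = 1.57 m along the plane.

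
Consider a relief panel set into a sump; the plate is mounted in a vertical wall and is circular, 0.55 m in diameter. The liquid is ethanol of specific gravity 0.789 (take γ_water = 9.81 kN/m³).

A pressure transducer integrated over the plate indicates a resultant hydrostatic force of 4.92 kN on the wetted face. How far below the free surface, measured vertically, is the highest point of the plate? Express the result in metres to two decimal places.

γ = 0.789 × 9.81 = 7.74009 kN/m³.
A = π(0.275)² = 0.237583 m².
From F = γ·h_c·A, the centroid depth is h_c = 4.92/(7.74009 × 0.237583) = 2.67549 m.
The centroid is at the centre, 0.275 m below the top of the plate, so the highest point sits at h_top = 2.67549 − 0.275 = 2.40049 m below the surface.

d_top ≈ 2.40 m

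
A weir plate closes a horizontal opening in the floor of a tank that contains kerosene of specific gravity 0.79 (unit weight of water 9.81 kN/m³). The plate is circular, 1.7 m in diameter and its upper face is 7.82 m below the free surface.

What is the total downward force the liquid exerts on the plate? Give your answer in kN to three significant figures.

γ = 0.79 × 9.81 = 7.7499 kN/m³.
The plate is horizontal, so pressure is uniform at p = γ·h = 7.7499 × 7.82 = 60.6042 kN/m².
A = π(0.85)² = 2.2698 m².
F = p·A = 60.6042 × 2.2698 = 137.559 kN.

F ≈ 138 kN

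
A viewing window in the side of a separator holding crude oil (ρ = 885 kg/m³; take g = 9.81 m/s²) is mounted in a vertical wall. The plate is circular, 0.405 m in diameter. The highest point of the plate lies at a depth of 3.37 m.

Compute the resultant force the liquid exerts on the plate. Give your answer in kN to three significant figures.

γ = ρg = 885 × 9.81 / 1000 = 8.68185 kN/m³.
The centroid is at the centre, 0.2025 m below the top of the plate, so the centroid depth is h_c = 3.37 + 0.2025 = 3.5725 m.
A = π(0.2025)² = 0.128825 m².
Resultant F = γ·h_c·A = 8.68185 × 3.5725 × 0.128825 = 3.99562 kN.

F ≈ 4.00 kN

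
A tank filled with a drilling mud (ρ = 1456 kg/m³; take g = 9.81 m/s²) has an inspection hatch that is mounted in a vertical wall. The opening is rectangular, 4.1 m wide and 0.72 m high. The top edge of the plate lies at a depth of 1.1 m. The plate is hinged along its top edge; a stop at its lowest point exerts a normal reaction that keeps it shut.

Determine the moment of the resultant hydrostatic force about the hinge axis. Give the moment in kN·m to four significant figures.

M ≈ 23.98 kN·m

γ = ρg = 1456 × 9.81 / 1000 = 14.28336 kN/m³.
The centroid lies 0.72/2 = 0.36 m below the top edge, so the centroid depth is h_c = 1.1 + 0.36 = 1.46 m.
A = 4.1 × 0.72 = 2.952 m².
Resultant F = γ·h_c·A = 14.28336 × 1.46 × 2.952 = 61.5601 kN.
I_c = b·h³/12 = 4.1 × 0.72³/12 = 0.127526 m⁴.
Centre of pressure: y_p = y_c + I_c/(y_c·A) = 1.46 + 0.127526/(1.46 × 2.952) = 1.46 + 0.0295889 = 1.48959 m along the plane.
The resultant acts 0.36 + 0.0295889 = 0.389589 m (along the plate) below the hinge at the top edge, so the moment about the hinge is M = F × 0.389589 = 61.5601 × 0.389589 = 23.9831 kN·m.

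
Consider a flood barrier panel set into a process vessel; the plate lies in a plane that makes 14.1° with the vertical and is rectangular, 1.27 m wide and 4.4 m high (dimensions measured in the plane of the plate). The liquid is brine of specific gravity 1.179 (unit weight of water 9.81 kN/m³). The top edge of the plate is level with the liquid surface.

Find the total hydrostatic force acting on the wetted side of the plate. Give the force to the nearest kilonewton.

γ = 1.179 × 9.81 = 11.56599 kN/m³.
The plate makes 14.1° with the vertical, i.e. θ = 90° − 14.1° = 75.9° to the horizontal. Measuring y along the incline from the free-surface line, vertical depth h = y·sinθ with sinθ = 0.969872.
The centroid lies 4.4/2 = 2.2 m below the top edge, so y_c = 2.2 m and h_c = 2.2 × 0.969872 = 2.13372 m.
A = 1.27 × 4.4 = 5.588 m².
Resultant F = γ·h_c·A = 11.56599 × 2.13372 × 5.588 = 137.904 kN.

F ≈ 138 kN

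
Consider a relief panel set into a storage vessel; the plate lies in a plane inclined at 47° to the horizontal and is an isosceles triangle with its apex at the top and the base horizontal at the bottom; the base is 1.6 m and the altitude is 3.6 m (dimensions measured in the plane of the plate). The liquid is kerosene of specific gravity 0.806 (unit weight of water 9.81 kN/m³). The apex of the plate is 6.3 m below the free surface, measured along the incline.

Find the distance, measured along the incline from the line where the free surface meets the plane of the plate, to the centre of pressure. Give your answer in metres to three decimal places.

y_p = 8.783 m

γ = 0.806 × 9.81 = 7.90686 kN/m³.
Let θ = 47° be the plate's angle to the horizontal; measure y along the incline from where the plane meets the free surface. Vertical depth h = y·sinθ with sinθ = 0.731354.
With the apex up, the centroid sits 2h/3 = 2 × 3.6/3 = 2.4 m below the apex, so y_c = 6.3 + 2.4 = 8.7 m and h_c = 8.7 × 0.731354 = 6.36278 m.
A = ½ × 1.6 × 3.6 = 2.88 m².
Resultant F = γ·h_c·A = 7.90686 × 6.36278 × 2.88 = 144.892 kN.
I_c = b·h³/36 = 1.6 × 3.6³/36 = 2.0736 m⁴.
Centre of pressure: y_p = y_c + I_c/(y_c·A) = 8.7 + 2.0736/(8.7 × 2.88) = 8.7 + 0.0827586 = 8.78276 m along the plane.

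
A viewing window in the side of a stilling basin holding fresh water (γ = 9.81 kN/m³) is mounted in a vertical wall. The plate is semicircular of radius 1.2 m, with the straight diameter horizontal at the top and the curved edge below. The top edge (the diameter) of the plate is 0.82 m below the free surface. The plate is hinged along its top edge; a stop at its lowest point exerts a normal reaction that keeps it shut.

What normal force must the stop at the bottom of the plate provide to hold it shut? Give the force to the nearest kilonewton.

P ≈ 14 kN

γ = 9.81 kN/m³.
The centroid of a semicircle lies 4r/(3π) = 0.509296 m from the diameter, here below the top edge, so the centroid depth is h_c = 0.82 + 0.509296 = 1.3293 m.
A = πr²/2 = π × 1.2²/2 = 2.26195 m².
Resultant F = γ·h_c·A = 9.81 × 1.3293 × 2.26195 = 29.4968 kN.
I_c = (π/8 − 8/(9π))·r⁴ = 0.109757 × 1.2⁴ = 0.227592 m⁴.
Centre of pressure: y_p = y_c + I_c/(y_c·A) = 1.3293 + 0.227592/(1.3293 × 2.26195) = 1.3293 + 0.0756922 = 1.40499 m along the plane.
The resultant acts 0.509296 + 0.0756922 = 0.584988 m (along the plate) below the hinge at the top edge, so the moment about the hinge is M = F × 0.584988 = 29.4968 × 0.584988 = 17.2553 kN·m.
A normal force at the bottom, 1.2 m from the hinge, must supply this moment: P = 17.2553/1.2 = 14.3794 kN.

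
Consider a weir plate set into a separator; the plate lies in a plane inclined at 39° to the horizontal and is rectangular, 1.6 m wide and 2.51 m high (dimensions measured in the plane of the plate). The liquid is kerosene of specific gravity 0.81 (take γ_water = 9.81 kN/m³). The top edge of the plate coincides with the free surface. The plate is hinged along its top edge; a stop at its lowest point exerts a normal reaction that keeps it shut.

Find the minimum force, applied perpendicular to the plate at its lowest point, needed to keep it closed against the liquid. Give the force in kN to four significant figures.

P ≈ 16.80 kN

γ = 0.81 × 9.81 = 7.9461 kN/m³.
Let θ = 39° be the plate's angle to the horizontal; measure y along the incline from where the plane meets the free surface. Vertical depth h = y·sinθ with sinθ = 0.629320.
The centroid lies 2.51/2 = 1.255 m below the top edge, so y_c = 1.255 m and h_c = 1.255 × 0.629320 = 0.789797 m.
A = 1.6 × 2.51 = 4.016 m².
Resultant F = γ·h_c·A = 7.9461 × 0.789797 × 4.016 = 25.2036 kN.
I_c = b·h³/12 = 1.6 × 2.51³/12 = 2.10843 m⁴.
Centre of pressure: y_p = y_c + I_c/(y_c·A) = 1.255 + 2.10843/(1.255 × 4.016) = 1.255 + 0.418333 = 1.67333 m along the plane.
The resultant acts 1.255 + 0.418333 = 1.67333 m (along the plate) below the hinge at the top edge, so the moment about the hinge is M = F × 1.67333 = 25.2036 × 1.67333 = 42.1739 kN·m.
A normal force at the bottom, 2.51 m from the hinge, must supply this moment: P = 42.1739/2.51 = 16.8024 kN.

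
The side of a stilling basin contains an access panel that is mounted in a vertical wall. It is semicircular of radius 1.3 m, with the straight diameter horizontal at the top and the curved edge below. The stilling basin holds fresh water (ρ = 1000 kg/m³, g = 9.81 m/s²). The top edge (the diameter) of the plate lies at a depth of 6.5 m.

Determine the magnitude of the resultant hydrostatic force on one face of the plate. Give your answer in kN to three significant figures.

γ = ρg = 1000 × 9.81 = 9810 N/m³ = 9.81 kN/m³.
The centroid of a semicircle lies 4r/(3π) = 0.551737 m from the diameter, here below the top edge, so the centroid depth is h_c = 6.5 + 0.551737 = 7.05174 m.
A = πr²/2 = π × 1.3²/2 = 2.65465 m².
Resultant F = γ·h_c·A = 9.81 × 7.05174 × 2.65465 = 183.642 kN.

F ≈ 184 kN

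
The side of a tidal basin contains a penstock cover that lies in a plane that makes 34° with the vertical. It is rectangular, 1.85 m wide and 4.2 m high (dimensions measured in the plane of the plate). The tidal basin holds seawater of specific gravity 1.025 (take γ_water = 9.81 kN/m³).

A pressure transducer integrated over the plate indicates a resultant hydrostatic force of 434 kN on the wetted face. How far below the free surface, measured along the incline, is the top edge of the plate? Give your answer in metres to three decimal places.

γ = 1.025 × 9.81 = 10.05525 kN/m³.
A = 1.85 × 4.2 = 7.77 m².
From F = γ·h_c·A, the centroid depth is h_c = 434/(10.05525 × 7.77) = 5.55489 m.
The plate makes 34° with the vertical, i.e. θ = 90° − 34° = 56° to the horizontal. Measuring y along the incline from the free-surface line, vertical depth h = y·sinθ with sinθ = 0.829038.
Along the incline, y_c = h_c/sinθ = 5.55489/0.829038 = 6.7004 m.
The centroid lies 4.2/2 = 2.1 m below the top edge, so the top edge sits at y_top = 6.7004 − 2.1 = 4.6004 m along the incline.

y_top ≈ 4.600 m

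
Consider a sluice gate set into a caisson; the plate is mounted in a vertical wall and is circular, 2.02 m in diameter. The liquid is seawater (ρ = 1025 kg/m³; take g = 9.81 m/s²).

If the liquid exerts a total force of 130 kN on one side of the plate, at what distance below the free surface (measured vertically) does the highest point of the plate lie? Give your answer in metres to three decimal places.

d_top ≈ 3.024 m

γ = ρg = 1025 × 9.81 / 1000 = 10.05525 kN/m³.
A = π(1.01)² = 3.20474 m².
From F = γ·h_c·A, the centroid depth is h_c = 130/(10.05525 × 3.20474) = 4.0342 m.
The centroid is at the centre, 1.01 m below the top of the plate, so the highest point sits at h_top = 4.0342 − 1.01 = 3.0242 m below the surface.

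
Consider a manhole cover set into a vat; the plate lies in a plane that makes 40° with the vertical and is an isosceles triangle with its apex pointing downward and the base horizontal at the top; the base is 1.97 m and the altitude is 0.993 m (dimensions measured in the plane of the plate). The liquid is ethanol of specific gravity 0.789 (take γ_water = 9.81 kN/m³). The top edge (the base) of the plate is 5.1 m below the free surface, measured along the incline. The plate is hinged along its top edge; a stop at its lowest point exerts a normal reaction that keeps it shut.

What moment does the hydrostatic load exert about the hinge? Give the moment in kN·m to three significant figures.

M ≈ 10.7 kN·m

γ = 0.789 × 9.81 = 7.74009 kN/m³.
The plate makes 40° with the vertical, i.e. θ = 90° − 40° = 50° to the horizontal. Measuring y along the incline from the free-surface line, vertical depth h = y·sinθ with sinθ = 0.766044.
With the apex down, the centroid sits h/3 = 0.993/3 = 0.331 m below the base (the top edge), so y_c = 5.1 + 0.331 = 5.431 m and h_c = 5.431 × 0.766044 = 4.16038 m.
A = ½ × 1.97 × 0.993 = 0.978105 m².
Resultant F = γ·h_c·A = 7.74009 × 4.16038 × 0.978105 = 31.4967 kN.
I_c = b·h³/36 = 1.97 × 0.993³/36 = 0.0535811 m⁴.
Centre of pressure: y_p = y_c + I_c/(y_c·A) = 5.431 + 0.0535811/(5.431 × 0.978105) = 5.431 + 0.0100866 = 5.44109 m along the plane.
The resultant acts 0.331 + 0.0100866 = 0.341087 m (along the plate) below the hinge at the top edge, so the moment about the hinge is M = F × 0.341087 = 31.4967 × 0.341087 = 10.7431 kN·m.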